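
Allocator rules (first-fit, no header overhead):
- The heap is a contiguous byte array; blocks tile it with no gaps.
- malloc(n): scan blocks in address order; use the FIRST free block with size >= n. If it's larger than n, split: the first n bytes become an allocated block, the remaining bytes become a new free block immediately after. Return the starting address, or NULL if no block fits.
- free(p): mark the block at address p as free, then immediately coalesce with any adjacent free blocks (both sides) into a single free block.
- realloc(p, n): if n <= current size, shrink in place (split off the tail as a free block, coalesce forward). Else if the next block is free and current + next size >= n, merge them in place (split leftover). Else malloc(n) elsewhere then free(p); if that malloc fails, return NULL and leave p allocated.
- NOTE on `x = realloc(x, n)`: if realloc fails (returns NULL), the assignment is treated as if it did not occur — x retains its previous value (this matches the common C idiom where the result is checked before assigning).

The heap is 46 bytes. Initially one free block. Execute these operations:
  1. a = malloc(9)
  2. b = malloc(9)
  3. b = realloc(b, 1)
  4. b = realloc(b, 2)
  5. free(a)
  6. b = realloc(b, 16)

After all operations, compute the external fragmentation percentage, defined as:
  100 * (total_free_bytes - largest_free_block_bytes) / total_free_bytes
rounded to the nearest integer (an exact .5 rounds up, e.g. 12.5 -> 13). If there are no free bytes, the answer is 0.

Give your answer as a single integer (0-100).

Op 1: a = malloc(9) -> a = 0; heap: [0-8 ALLOC][9-45 FREE]
Op 2: b = malloc(9) -> b = 9; heap: [0-8 ALLOC][9-17 ALLOC][18-45 FREE]
Op 3: b = realloc(b, 1) -> b = 9; heap: [0-8 ALLOC][9-9 ALLOC][10-45 FREE]
Op 4: b = realloc(b, 2) -> b = 9; heap: [0-8 ALLOC][9-10 ALLOC][11-45 FREE]
Op 5: free(a) -> (freed a); heap: [0-8 FREE][9-10 ALLOC][11-45 FREE]
Op 6: b = realloc(b, 16) -> b = 9; heap: [0-8 FREE][9-24 ALLOC][25-45 FREE]
Free blocks: [9 21] total_free=30 largest=21 -> 100*(30-21)/30 = 900/30 = 30

Answer: 30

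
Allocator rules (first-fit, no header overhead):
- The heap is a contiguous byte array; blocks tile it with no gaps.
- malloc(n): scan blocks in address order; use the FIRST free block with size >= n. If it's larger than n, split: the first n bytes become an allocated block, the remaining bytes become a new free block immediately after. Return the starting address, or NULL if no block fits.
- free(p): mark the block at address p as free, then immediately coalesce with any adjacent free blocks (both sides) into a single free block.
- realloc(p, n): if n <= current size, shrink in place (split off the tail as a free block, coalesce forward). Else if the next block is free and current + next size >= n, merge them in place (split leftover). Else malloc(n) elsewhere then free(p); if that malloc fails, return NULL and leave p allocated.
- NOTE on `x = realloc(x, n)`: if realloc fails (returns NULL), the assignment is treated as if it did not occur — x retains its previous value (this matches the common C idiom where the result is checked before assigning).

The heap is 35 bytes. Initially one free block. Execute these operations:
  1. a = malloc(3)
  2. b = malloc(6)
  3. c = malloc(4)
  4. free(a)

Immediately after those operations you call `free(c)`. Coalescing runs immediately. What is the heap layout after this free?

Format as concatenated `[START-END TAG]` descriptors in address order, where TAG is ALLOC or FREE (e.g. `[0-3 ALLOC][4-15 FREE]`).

Answer: [0-2 FREE][3-8 ALLOC][9-34 FREE]

Derivation:
Op 1: a = malloc(3) -> a = 0; heap: [0-2 ALLOC][3-34 FREE]
Op 2: b = malloc(6) -> b = 3; heap: [0-2 ALLOC][3-8 ALLOC][9-34 FREE]
Op 3: c = malloc(4) -> c = 9; heap: [0-2 ALLOC][3-8 ALLOC][9-12 ALLOC][13-34 FREE]
Op 4: free(a) -> (freed a); heap: [0-2 FREE][3-8 ALLOC][9-12 ALLOC][13-34 FREE]
free(c): c = 9 -> block [9-12 ALLOC]; mark free, coalesce with adjacent free neighbors -> [0-2 FREE][3-8 ALLOC][9-34 FREE]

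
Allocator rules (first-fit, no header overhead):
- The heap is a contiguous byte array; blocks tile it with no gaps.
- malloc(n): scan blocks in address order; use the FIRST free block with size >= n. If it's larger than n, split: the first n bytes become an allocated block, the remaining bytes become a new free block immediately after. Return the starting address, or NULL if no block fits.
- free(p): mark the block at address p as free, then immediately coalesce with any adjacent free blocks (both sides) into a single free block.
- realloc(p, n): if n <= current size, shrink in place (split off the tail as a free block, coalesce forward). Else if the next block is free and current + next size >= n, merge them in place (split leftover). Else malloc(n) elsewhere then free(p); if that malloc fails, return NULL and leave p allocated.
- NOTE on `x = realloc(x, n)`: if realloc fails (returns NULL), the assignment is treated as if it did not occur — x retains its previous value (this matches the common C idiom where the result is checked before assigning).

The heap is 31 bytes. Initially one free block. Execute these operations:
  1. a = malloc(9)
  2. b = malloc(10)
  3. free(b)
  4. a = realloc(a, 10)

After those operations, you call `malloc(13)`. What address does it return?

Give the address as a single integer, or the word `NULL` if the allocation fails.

Op 1: a = malloc(9) -> a = 0; heap: [0-8 ALLOC][9-30 FREE]
Op 2: b = malloc(10) -> b = 9; heap: [0-8 ALLOC][9-18 ALLOC][19-30 FREE]
Op 3: free(b) -> (freed b); heap: [0-8 ALLOC][9-30 FREE]
Op 4: a = realloc(a, 10) -> a = 0; heap: [0-9 ALLOC][10-30 FREE]
malloc(13): first-fit scan over [0-9 ALLOC][10-30 FREE] -> 10

Answer: 10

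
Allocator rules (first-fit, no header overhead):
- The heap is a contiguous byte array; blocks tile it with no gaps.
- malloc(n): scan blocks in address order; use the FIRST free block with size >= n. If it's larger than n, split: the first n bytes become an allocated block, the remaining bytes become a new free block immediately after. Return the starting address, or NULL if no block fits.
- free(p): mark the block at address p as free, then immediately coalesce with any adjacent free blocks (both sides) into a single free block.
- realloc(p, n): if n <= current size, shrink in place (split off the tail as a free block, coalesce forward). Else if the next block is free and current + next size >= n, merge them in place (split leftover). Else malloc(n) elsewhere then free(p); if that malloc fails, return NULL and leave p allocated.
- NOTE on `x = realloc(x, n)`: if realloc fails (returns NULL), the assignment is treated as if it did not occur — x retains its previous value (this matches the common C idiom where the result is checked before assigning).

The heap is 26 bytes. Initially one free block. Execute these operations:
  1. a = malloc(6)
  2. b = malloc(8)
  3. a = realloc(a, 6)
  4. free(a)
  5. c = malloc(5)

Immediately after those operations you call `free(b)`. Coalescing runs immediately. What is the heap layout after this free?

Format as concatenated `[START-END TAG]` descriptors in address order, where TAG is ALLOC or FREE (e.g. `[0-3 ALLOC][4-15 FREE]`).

Op 1: a = malloc(6) -> a = 0; heap: [0-5 ALLOC][6-25 FREE]
Op 2: b = malloc(8) -> b = 6; heap: [0-5 ALLOC][6-13 ALLOC][14-25 FREE]
Op 3: a = realloc(a, 6) -> a = 0; heap: [0-5 ALLOC][6-13 ALLOC][14-25 FREE]
Op 4: free(a) -> (freed a); heap: [0-5 FREE][6-13 ALLOC][14-25 FREE]
Op 5: c = malloc(5) -> c = 0; heap: [0-4 ALLOC][5-5 FREE][6-13 ALLOC][14-25 FREE]
free(b): b = 6 -> block [6-13 ALLOC]; mark free, coalesce with adjacent free neighbors -> [0-4 ALLOC][5-25 FREE]

Answer: [0-4 ALLOC][5-25 FREE]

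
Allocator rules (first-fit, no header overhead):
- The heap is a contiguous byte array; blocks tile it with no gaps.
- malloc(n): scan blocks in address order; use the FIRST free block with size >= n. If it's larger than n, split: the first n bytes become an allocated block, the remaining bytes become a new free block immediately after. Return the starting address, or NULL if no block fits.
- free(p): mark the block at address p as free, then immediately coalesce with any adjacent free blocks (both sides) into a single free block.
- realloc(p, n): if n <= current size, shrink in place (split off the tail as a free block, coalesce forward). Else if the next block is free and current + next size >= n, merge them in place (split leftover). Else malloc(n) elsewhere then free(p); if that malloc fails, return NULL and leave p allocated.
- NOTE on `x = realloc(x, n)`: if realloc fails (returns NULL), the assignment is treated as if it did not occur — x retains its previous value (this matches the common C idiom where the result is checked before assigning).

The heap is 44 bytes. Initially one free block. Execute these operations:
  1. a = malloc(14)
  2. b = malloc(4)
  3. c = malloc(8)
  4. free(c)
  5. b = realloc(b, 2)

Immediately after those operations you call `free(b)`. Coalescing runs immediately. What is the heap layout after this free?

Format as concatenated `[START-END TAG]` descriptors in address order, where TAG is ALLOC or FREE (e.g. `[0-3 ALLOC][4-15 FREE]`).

Op 1: a = malloc(14) -> a = 0; heap: [0-13 ALLOC][14-43 FREE]
Op 2: b = malloc(4) -> b = 14; heap: [0-13 ALLOC][14-17 ALLOC][18-43 FREE]
Op 3: c = malloc(8) -> c = 18; heap: [0-13 ALLOC][14-17 ALLOC][18-25 ALLOC][26-43 FREE]
Op 4: free(c) -> (freed c); heap: [0-13 ALLOC][14-17 ALLOC][18-43 FREE]
Op 5: b = realloc(b, 2) -> b = 14; heap: [0-13 ALLOC][14-15 ALLOC][16-43 FREE]
free(b): b = 14 -> block [14-15 ALLOC]; mark free, coalesce with adjacent free neighbors -> [0-13 ALLOC][14-43 FREE]

Answer: [0-13 ALLOC][14-43 FREE]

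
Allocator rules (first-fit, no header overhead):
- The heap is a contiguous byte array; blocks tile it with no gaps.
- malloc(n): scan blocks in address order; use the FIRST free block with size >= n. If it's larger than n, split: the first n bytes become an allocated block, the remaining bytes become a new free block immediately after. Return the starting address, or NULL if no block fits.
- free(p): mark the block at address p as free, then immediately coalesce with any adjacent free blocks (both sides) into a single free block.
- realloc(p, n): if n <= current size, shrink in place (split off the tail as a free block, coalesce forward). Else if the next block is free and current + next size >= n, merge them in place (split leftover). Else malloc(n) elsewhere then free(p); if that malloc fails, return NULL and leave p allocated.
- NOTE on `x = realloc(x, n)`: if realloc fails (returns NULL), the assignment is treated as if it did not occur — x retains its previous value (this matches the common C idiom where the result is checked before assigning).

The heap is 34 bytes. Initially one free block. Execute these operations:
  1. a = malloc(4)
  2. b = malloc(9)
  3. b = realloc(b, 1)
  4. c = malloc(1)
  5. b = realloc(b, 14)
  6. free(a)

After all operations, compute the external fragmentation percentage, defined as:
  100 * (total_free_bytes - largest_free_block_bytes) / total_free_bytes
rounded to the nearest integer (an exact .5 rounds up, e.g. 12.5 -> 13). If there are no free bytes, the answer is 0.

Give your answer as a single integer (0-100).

Op 1: a = malloc(4) -> a = 0; heap: [0-3 ALLOC][4-33 FREE]
Op 2: b = malloc(9) -> b = 4; heap: [0-3 ALLOC][4-12 ALLOC][13-33 FREE]
Op 3: b = realloc(b, 1) -> b = 4; heap: [0-3 ALLOC][4-4 ALLOC][5-33 FREE]
Op 4: c = malloc(1) -> c = 5; heap: [0-3 ALLOC][4-4 ALLOC][5-5 ALLOC][6-33 FREE]
Op 5: b = realloc(b, 14) -> b = 6; heap: [0-3 ALLOC][4-4 FREE][5-5 ALLOC][6-19 ALLOC][20-33 FREE]
Op 6: free(a) -> (freed a); heap: [0-4 FREE][5-5 ALLOC][6-19 ALLOC][20-33 FREE]
Free blocks: [5 14] total_free=19 largest=14 -> 100*(19-14)/19 = 500/19 ≈ 26.316 -> rounds to 26

Answer: 26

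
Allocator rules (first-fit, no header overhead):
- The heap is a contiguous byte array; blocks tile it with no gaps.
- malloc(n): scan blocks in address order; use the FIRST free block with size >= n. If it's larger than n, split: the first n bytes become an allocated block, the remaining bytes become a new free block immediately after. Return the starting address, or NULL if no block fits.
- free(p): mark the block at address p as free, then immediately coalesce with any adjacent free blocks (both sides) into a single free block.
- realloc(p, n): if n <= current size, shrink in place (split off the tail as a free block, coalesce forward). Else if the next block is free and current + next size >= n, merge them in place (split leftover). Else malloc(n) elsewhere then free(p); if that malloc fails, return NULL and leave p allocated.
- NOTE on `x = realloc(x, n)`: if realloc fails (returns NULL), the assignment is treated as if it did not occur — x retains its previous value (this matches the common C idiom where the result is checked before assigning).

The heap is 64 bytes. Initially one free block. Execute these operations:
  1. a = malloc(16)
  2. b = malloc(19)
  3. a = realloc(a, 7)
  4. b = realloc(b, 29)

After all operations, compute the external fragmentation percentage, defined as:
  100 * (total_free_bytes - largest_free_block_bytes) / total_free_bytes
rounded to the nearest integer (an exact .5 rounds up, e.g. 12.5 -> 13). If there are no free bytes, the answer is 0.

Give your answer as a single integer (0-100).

Op 1: a = malloc(16) -> a = 0; heap: [0-15 ALLOC][16-63 FREE]
Op 2: b = malloc(19) -> b = 16; heap: [0-15 ALLOC][16-34 ALLOC][35-63 FREE]
Op 3: a = realloc(a, 7) -> a = 0; heap: [0-6 ALLOC][7-15 FREE][16-34 ALLOC][35-63 FREE]
Op 4: b = realloc(b, 29) -> b = 16; heap: [0-6 ALLOC][7-15 FREE][16-44 ALLOC][45-63 FREE]
Free blocks: [9 19] total_free=28 largest=19 -> 100*(28-19)/28 = 900/28 ≈ 32.143 -> rounds to 32

Answer: 32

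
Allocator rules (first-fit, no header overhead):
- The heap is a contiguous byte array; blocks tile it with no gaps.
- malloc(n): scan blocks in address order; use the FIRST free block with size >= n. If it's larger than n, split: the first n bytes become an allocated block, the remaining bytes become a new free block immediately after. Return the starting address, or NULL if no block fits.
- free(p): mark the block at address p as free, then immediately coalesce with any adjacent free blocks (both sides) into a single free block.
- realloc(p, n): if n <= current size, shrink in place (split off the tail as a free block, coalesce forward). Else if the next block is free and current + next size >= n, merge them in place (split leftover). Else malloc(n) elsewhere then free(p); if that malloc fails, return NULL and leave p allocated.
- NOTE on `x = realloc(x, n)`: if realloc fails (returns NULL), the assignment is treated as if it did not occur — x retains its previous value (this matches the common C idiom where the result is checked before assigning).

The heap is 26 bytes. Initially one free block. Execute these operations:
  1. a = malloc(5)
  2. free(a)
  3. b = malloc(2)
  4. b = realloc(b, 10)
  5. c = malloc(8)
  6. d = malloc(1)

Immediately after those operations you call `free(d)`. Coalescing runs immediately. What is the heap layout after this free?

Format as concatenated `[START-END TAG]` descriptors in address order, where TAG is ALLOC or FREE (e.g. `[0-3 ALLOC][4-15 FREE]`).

Op 1: a = malloc(5) -> a = 0; heap: [0-4 ALLOC][5-25 FREE]
Op 2: free(a) -> (freed a); heap: [0-25 FREE]
Op 3: b = malloc(2) -> b = 0; heap: [0-1 ALLOC][2-25 FREE]
Op 4: b = realloc(b, 10) -> b = 0; heap: [0-9 ALLOC][10-25 FREE]
Op 5: c = malloc(8) -> c = 10; heap: [0-9 ALLOC][10-17 ALLOC][18-25 FREE]
Op 6: d = malloc(1) -> d = 18; heap: [0-9 ALLOC][10-17 ALLOC][18-18 ALLOC][19-25 FREE]
free(d): d = 18 -> block [18-18 ALLOC]; mark free, coalesce with adjacent free neighbors -> [0-9 ALLOC][10-17 ALLOC][18-25 FREE]

Answer: [0-9 ALLOC][10-17 ALLOC][18-25 FREE]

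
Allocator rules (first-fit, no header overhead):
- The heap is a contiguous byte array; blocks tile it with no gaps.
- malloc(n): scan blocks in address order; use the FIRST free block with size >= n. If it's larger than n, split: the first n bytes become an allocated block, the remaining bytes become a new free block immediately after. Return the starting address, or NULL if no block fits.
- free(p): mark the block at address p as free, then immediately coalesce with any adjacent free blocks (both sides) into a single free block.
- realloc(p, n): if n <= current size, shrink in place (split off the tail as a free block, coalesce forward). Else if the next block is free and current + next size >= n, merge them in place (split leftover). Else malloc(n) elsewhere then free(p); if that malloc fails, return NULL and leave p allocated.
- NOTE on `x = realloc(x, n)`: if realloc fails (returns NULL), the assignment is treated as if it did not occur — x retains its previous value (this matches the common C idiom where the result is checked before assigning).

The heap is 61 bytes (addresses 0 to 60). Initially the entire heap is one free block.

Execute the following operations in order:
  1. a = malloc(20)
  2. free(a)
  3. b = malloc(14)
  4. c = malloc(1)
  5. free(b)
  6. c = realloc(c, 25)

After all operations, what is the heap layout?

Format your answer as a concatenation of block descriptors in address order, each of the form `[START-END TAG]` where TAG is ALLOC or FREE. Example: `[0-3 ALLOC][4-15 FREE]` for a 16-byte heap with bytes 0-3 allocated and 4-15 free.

Answer: [0-13 FREE][14-38 ALLOC][39-60 FREE]

Derivation:
Op 1: a = malloc(20) -> a = 0; heap: [0-19 ALLOC][20-60 FREE]
Op 2: free(a) -> (freed a); heap: [0-60 FREE]
Op 3: b = malloc(14) -> b = 0; heap: [0-13 ALLOC][14-60 FREE]
Op 4: c = malloc(1) -> c = 14; heap: [0-13 ALLOC][14-14 ALLOC][15-60 FREE]
Op 5: free(b) -> (freed b); heap: [0-13 FREE][14-14 ALLOC][15-60 FREE]
Op 6: c = realloc(c, 25) -> c = 14; heap: [0-13 FREE][14-38 ALLOC][39-60 FREE]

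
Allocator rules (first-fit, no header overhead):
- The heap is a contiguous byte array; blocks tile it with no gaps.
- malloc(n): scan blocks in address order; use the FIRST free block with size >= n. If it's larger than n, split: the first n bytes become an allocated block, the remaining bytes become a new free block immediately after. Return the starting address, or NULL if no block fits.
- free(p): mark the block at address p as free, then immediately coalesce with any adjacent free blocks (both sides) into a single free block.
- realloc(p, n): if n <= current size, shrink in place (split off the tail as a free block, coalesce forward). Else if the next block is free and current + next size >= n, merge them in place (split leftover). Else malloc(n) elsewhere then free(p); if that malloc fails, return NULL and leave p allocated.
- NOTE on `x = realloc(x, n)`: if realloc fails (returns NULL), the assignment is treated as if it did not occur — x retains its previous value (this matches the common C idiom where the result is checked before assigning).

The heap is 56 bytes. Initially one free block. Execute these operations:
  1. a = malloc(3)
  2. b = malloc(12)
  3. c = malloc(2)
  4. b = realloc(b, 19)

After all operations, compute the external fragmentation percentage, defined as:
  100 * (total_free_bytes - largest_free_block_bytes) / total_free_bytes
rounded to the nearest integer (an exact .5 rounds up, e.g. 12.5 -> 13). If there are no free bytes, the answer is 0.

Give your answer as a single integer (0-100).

Answer: 38

Derivation:
Op 1: a = malloc(3) -> a = 0; heap: [0-2 ALLOC][3-55 FREE]
Op 2: b = malloc(12) -> b = 3; heap: [0-2 ALLOC][3-14 ALLOC][15-55 FREE]
Op 3: c = malloc(2) -> c = 15; heap: [0-2 ALLOC][3-14 ALLOC][15-16 ALLOC][17-55 FREE]
Op 4: b = realloc(b, 19) -> b = 17; heap: [0-2 ALLOC][3-14 FREE][15-16 ALLOC][17-35 ALLOC][36-55 FREE]
Free blocks: [12 20] total_free=32 largest=20 -> 100*(32-20)/32 = 1200/32 = 37.5 -> rounds to 38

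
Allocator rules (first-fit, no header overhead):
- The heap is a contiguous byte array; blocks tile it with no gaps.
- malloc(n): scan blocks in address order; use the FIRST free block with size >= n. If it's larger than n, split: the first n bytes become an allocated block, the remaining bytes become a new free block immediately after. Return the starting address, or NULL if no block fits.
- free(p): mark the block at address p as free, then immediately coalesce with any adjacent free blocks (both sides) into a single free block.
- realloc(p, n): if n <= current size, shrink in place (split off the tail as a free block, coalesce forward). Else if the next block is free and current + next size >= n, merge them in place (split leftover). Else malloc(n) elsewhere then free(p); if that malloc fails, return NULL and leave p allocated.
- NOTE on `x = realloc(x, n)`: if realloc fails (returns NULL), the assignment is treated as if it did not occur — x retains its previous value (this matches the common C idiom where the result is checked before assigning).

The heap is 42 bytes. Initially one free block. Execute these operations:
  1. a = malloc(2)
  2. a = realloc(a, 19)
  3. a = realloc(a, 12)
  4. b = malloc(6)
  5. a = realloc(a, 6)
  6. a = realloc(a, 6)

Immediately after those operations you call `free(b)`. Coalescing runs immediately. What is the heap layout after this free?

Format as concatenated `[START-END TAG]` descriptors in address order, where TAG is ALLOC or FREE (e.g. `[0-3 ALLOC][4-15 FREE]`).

Answer: [0-5 ALLOC][6-41 FREE]

Derivation:
Op 1: a = malloc(2) -> a = 0; heap: [0-1 ALLOC][2-41 FREE]
Op 2: a = realloc(a, 19) -> a = 0; heap: [0-18 ALLOC][19-41 FREE]
Op 3: a = realloc(a, 12) -> a = 0; heap: [0-11 ALLOC][12-41 FREE]
Op 4: b = malloc(6) -> b = 12; heap: [0-11 ALLOC][12-17 ALLOC][18-41 FREE]
Op 5: a = realloc(a, 6) -> a = 0; heap: [0-5 ALLOC][6-11 FREE][12-17 ALLOC][18-41 FREE]
Op 6: a = realloc(a, 6) -> a = 0; heap: [0-5 ALLOC][6-11 FREE][12-17 ALLOC][18-41 FREE]
free(b): b = 12 -> block [12-17 ALLOC]; mark free, coalesce with adjacent free neighbors -> [0-5 ALLOC][6-41 FREE]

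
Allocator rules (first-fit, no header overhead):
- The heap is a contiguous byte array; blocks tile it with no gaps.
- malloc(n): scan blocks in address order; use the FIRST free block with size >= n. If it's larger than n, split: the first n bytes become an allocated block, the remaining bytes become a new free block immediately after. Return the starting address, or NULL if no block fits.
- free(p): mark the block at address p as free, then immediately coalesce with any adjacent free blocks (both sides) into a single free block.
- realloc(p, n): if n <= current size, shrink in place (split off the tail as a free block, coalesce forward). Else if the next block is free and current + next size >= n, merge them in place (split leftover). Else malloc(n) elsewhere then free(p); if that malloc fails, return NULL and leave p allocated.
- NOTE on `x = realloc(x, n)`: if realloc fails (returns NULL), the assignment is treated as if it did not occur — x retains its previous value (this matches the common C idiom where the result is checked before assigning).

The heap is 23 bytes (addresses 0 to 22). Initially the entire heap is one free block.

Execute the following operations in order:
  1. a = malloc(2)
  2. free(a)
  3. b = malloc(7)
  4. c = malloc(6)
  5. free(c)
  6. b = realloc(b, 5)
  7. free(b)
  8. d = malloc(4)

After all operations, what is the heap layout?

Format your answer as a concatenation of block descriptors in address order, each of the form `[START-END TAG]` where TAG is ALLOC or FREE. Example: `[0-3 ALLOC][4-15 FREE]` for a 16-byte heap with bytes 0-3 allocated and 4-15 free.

Op 1: a = malloc(2) -> a = 0; heap: [0-1 ALLOC][2-22 FREE]
Op 2: free(a) -> (freed a); heap: [0-22 FREE]
Op 3: b = malloc(7) -> b = 0; heap: [0-6 ALLOC][7-22 FREE]
Op 4: c = malloc(6) -> c = 7; heap: [0-6 ALLOC][7-12 ALLOC][13-22 FREE]
Op 5: free(c) -> (freed c); heap: [0-6 ALLOC][7-22 FREE]
Op 6: b = realloc(b, 5) -> b = 0; heap: [0-4 ALLOC][5-22 FREE]
Op 7: free(b) -> (freed b); heap: [0-22 FREE]
Op 8: d = malloc(4) -> d = 0; heap: [0-3 ALLOC][4-22 FREE]

Answer: [0-3 ALLOC][4-22 FREE]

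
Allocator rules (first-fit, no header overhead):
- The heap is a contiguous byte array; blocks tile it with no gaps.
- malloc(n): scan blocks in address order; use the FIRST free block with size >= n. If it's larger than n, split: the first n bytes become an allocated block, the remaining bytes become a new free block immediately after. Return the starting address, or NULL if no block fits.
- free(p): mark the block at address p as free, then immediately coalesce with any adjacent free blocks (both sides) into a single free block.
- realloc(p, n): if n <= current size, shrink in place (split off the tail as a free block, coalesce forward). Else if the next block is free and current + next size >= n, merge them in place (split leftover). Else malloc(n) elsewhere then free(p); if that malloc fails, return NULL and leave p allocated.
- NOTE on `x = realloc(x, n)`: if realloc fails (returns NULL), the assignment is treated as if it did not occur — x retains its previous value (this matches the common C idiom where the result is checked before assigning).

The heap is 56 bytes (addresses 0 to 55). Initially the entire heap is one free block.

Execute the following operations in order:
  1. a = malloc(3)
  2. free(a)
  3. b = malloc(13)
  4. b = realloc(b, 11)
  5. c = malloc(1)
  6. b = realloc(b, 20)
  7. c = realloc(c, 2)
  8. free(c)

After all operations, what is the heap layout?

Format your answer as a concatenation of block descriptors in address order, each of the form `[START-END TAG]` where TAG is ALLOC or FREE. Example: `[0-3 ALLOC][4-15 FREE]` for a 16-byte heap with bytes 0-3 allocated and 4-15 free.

Answer: [0-11 FREE][12-31 ALLOC][32-55 FREE]

Derivation:
Op 1: a = malloc(3) -> a = 0; heap: [0-2 ALLOC][3-55 FREE]
Op 2: free(a) -> (freed a); heap: [0-55 FREE]
Op 3: b = malloc(13) -> b = 0; heap: [0-12 ALLOC][13-55 FREE]
Op 4: b = realloc(b, 11) -> b = 0; heap: [0-10 ALLOC][11-55 FREE]
Op 5: c = malloc(1) -> c = 11; heap: [0-10 ALLOC][11-11 ALLOC][12-55 FREE]
Op 6: b = realloc(b, 20) -> b = 12; heap: [0-10 FREE][11-11 ALLOC][12-31 ALLOC][32-55 FREE]
Op 7: c = realloc(c, 2) -> c = 0; heap: [0-1 ALLOC][2-11 FREE][12-31 ALLOC][32-55 FREE]
Op 8: free(c) -> (freed c); heap: [0-11 FREE][12-31 ALLOC][32-55 FREE]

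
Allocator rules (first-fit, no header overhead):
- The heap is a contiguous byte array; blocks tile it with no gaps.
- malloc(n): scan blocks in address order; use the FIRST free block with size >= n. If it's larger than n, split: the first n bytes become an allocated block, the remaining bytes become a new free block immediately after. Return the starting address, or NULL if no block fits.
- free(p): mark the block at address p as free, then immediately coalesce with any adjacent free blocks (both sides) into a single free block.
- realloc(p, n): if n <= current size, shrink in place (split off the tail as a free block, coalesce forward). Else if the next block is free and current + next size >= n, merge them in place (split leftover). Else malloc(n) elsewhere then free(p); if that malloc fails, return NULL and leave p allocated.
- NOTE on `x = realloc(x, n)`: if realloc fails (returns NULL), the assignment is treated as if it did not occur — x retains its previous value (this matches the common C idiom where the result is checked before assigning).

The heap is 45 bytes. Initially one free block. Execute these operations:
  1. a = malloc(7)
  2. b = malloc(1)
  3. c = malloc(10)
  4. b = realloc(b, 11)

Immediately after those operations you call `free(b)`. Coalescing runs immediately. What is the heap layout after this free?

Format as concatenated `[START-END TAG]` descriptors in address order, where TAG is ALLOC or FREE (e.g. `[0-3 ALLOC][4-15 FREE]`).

Answer: [0-6 ALLOC][7-7 FREE][8-17 ALLOC][18-44 FREE]

Derivation:
Op 1: a = malloc(7) -> a = 0; heap: [0-6 ALLOC][7-44 FREE]
Op 2: b = malloc(1) -> b = 7; heap: [0-6 ALLOC][7-7 ALLOC][8-44 FREE]
Op 3: c = malloc(10) -> c = 8; heap: [0-6 ALLOC][7-7 ALLOC][8-17 ALLOC][18-44 FREE]
Op 4: b = realloc(b, 11) -> b = 18; heap: [0-6 ALLOC][7-7 FREE][8-17 ALLOC][18-28 ALLOC][29-44 FREE]
free(b): b = 18 -> block [18-28 ALLOC]; mark free, coalesce with adjacent free neighbors -> [0-6 ALLOC][7-7 FREE][8-17 ALLOC][18-44 FREE]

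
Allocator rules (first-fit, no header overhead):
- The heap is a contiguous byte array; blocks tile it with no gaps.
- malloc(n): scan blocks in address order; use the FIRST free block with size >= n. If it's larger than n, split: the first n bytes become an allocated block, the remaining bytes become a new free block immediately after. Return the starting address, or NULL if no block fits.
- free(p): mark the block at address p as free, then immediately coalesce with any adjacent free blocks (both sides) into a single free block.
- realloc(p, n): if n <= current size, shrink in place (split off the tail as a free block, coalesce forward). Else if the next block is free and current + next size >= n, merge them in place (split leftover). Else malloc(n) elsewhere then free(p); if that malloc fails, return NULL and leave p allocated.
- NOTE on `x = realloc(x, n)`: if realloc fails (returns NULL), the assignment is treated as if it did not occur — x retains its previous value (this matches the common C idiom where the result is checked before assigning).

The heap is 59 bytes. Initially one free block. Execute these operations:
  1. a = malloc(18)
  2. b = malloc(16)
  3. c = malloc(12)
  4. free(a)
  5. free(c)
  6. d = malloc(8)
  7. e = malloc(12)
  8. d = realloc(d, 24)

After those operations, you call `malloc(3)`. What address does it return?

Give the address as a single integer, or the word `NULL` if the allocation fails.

Answer: 8

Derivation:
Op 1: a = malloc(18) -> a = 0; heap: [0-17 ALLOC][18-58 FREE]
Op 2: b = malloc(16) -> b = 18; heap: [0-17 ALLOC][18-33 ALLOC][34-58 FREE]
Op 3: c = malloc(12) -> c = 34; heap: [0-17 ALLOC][18-33 ALLOC][34-45 ALLOC][46-58 FREE]
Op 4: free(a) -> (freed a); heap: [0-17 FREE][18-33 ALLOC][34-45 ALLOC][46-58 FREE]
Op 5: free(c) -> (freed c); heap: [0-17 FREE][18-33 ALLOC][34-58 FREE]
Op 6: d = malloc(8) -> d = 0; heap: [0-7 ALLOC][8-17 FREE][18-33 ALLOC][34-58 FREE]
Op 7: e = malloc(12) -> e = 34; heap: [0-7 ALLOC][8-17 FREE][18-33 ALLOC][34-45 ALLOC][46-58 FREE]
Op 8: d = realloc(d, 24) -> NULL (d unchanged); heap: [0-7 ALLOC][8-17 FREE][18-33 ALLOC][34-45 ALLOC][46-58 FREE]
malloc(3): first-fit scan over [0-7 ALLOC][8-17 FREE][18-33 ALLOC][34-45 ALLOC][46-58 FREE] -> 8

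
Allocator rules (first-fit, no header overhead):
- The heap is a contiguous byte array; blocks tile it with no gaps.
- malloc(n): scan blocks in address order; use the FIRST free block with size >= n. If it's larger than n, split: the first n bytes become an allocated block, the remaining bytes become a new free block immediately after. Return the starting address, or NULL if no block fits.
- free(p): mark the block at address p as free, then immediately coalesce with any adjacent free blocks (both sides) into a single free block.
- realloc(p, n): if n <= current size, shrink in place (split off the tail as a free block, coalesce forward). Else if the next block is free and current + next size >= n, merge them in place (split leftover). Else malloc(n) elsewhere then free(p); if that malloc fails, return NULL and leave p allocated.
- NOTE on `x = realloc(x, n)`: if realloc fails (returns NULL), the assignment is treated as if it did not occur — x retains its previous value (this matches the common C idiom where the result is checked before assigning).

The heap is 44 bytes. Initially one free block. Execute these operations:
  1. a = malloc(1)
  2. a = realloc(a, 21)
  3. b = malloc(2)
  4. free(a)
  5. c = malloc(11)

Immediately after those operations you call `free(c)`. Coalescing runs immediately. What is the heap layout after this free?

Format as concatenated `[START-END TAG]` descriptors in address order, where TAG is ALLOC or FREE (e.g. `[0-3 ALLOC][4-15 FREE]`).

Op 1: a = malloc(1) -> a = 0; heap: [0-0 ALLOC][1-43 FREE]
Op 2: a = realloc(a, 21) -> a = 0; heap: [0-20 ALLOC][21-43 FREE]
Op 3: b = malloc(2) -> b = 21; heap: [0-20 ALLOC][21-22 ALLOC][23-43 FREE]
Op 4: free(a) -> (freed a); heap: [0-20 FREE][21-22 ALLOC][23-43 FREE]
Op 5: c = malloc(11) -> c = 0; heap: [0-10 ALLOC][11-20 FREE][21-22 ALLOC][23-43 FREE]
free(c): c = 0 -> block [0-10 ALLOC]; mark free, coalesce with adjacent free neighbors -> [0-20 FREE][21-22 ALLOC][23-43 FREE]

Answer: [0-20 FREE][21-22 ALLOC][23-43 FREE]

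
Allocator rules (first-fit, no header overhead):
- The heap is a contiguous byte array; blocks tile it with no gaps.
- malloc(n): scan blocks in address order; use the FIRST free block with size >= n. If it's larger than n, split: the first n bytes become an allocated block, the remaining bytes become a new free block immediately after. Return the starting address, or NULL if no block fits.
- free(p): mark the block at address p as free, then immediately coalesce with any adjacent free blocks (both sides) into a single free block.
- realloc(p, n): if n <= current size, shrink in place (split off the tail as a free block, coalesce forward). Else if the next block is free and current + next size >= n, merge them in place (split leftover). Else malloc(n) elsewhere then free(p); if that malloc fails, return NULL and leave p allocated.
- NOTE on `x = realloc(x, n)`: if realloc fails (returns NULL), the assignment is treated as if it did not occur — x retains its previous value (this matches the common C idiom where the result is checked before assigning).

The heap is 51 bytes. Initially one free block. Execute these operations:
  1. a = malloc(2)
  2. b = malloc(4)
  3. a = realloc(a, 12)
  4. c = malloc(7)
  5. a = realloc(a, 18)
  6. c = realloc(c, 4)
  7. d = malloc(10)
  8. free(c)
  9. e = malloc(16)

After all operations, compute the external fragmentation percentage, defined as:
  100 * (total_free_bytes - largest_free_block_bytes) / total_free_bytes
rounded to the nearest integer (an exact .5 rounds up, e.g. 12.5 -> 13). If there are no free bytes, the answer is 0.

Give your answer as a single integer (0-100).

Op 1: a = malloc(2) -> a = 0; heap: [0-1 ALLOC][2-50 FREE]
Op 2: b = malloc(4) -> b = 2; heap: [0-1 ALLOC][2-5 ALLOC][6-50 FREE]
Op 3: a = realloc(a, 12) -> a = 6; heap: [0-1 FREE][2-5 ALLOC][6-17 ALLOC][18-50 FREE]
Op 4: c = malloc(7) -> c = 18; heap: [0-1 FREE][2-5 ALLOC][6-17 ALLOC][18-24 ALLOC][25-50 FREE]
Op 5: a = realloc(a, 18) -> a = 25; heap: [0-1 FREE][2-5 ALLOC][6-17 FREE][18-24 ALLOC][25-42 ALLOC][43-50 FREE]
Op 6: c = realloc(c, 4) -> c = 18; heap: [0-1 FREE][2-5 ALLOC][6-17 FREE][18-21 ALLOC][22-24 FREE][25-42 ALLOC][43-50 FREE]
Op 7: d = malloc(10) -> d = 6; heap: [0-1 FREE][2-5 ALLOC][6-15 ALLOC][16-17 FREE][18-21 ALLOC][22-24 FREE][25-42 ALLOC][43-50 FREE]
Op 8: free(c) -> (freed c); heap: [0-1 FREE][2-5 ALLOC][6-15 ALLOC][16-24 FREE][25-42 ALLOC][43-50 FREE]
Op 9: e = malloc(16) -> e = NULL; heap: [0-1 FREE][2-5 ALLOC][6-15 ALLOC][16-24 FREE][25-42 ALLOC][43-50 FREE]
Free blocks: [2 9 8] total_free=19 largest=9 -> 100*(19-9)/19 = 1000/19 ≈ 52.632 -> rounds to 53

Answer: 53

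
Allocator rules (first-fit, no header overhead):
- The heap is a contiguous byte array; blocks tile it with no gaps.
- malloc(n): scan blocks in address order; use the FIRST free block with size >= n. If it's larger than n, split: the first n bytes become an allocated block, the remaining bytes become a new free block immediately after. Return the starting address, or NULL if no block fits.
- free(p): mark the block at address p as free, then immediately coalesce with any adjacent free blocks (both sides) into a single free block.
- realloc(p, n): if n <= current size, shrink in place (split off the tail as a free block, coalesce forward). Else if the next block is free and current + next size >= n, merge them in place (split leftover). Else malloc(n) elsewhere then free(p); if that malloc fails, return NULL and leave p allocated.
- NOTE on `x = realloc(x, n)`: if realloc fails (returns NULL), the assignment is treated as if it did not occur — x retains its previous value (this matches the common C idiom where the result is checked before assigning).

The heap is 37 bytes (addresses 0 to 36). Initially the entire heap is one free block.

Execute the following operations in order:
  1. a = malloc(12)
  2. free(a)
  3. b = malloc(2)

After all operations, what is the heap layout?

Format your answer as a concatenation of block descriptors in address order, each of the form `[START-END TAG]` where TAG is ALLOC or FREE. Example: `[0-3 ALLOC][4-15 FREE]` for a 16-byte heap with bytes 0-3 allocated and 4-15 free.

Op 1: a = malloc(12) -> a = 0; heap: [0-11 ALLOC][12-36 FREE]
Op 2: free(a) -> (freed a); heap: [0-36 FREE]
Op 3: b = malloc(2) -> b = 0; heap: [0-1 ALLOC][2-36 FREE]

Answer: [0-1 ALLOC][2-36 FREE]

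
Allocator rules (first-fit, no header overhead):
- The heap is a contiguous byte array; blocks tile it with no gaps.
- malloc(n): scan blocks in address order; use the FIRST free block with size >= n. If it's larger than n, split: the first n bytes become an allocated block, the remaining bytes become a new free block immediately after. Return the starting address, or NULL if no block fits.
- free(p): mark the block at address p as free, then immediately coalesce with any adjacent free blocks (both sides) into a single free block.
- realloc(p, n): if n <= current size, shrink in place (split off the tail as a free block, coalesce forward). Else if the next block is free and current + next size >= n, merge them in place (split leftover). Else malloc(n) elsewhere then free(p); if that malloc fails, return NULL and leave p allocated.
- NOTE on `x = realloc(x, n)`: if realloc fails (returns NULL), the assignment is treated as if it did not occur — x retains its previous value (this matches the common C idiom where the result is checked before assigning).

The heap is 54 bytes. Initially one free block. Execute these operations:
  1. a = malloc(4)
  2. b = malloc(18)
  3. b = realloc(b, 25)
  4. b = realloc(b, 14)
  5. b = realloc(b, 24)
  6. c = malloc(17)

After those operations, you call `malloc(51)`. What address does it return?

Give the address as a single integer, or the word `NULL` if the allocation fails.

Op 1: a = malloc(4) -> a = 0; heap: [0-3 ALLOC][4-53 FREE]
Op 2: b = malloc(18) -> b = 4; heap: [0-3 ALLOC][4-21 ALLOC][22-53 FREE]
Op 3: b = realloc(b, 25) -> b = 4; heap: [0-3 ALLOC][4-28 ALLOC][29-53 FREE]
Op 4: b = realloc(b, 14) -> b = 4; heap: [0-3 ALLOC][4-17 ALLOC][18-53 FREE]
Op 5: b = realloc(b, 24) -> b = 4; heap: [0-3 ALLOC][4-27 ALLOC][28-53 FREE]
Op 6: c = malloc(17) -> c = 28; heap: [0-3 ALLOC][4-27 ALLOC][28-44 ALLOC][45-53 FREE]
malloc(51): first-fit scan over [0-3 ALLOC][4-27 ALLOC][28-44 ALLOC][45-53 FREE] -> NULL

Answer: NULL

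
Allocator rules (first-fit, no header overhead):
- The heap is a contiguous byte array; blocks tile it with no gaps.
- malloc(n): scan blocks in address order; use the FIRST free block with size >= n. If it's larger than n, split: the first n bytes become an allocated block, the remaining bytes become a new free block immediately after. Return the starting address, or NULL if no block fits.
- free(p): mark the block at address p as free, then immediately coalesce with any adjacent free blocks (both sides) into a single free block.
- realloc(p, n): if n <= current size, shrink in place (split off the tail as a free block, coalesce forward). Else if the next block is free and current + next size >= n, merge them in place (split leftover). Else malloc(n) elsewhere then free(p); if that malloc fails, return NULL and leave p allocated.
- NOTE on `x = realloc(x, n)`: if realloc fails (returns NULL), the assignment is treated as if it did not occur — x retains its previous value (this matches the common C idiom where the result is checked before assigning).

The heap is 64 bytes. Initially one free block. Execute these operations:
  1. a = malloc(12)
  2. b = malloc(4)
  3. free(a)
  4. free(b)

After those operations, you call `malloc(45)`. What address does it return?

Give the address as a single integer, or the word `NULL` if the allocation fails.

Op 1: a = malloc(12) -> a = 0; heap: [0-11 ALLOC][12-63 FREE]
Op 2: b = malloc(4) -> b = 12; heap: [0-11 ALLOC][12-15 ALLOC][16-63 FREE]
Op 3: free(a) -> (freed a); heap: [0-11 FREE][12-15 ALLOC][16-63 FREE]
Op 4: free(b) -> (freed b); heap: [0-63 FREE]
malloc(45): first-fit scan over [0-63 FREE] -> 0

Answer: 0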